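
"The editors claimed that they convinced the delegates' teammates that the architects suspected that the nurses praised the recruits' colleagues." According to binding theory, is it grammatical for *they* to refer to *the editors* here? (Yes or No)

*the editors* is an R-expression; Principle C requires it to be free (not bound by any c-commanding expression).
— they: subject of the clause headed by 'convinced'; the pronoun does not c-command the R-expression — coreference allowed.

Yes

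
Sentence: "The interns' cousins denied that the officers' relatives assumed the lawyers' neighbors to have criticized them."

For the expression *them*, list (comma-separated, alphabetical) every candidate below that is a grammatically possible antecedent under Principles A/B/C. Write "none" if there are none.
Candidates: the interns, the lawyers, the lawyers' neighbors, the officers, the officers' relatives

the interns, the lawyers, the officers, the officers' relatives

*them* is a pronoun; Principle B requires it to be free in its binding domain — the clause headed by 'criticized'.
— the interns: possessor inside the subject DP of the matrix clause; does not c-command the pronoun — Principle B does not apply; allowed.
— the lawyers: possessor inside the subject DP of the clause headed by 'criticized'; does not c-command the pronoun — Principle B does not apply; allowed.
— the lawyers' neighbors: subject of the clause headed by 'criticized'; c-commands the pronoun within its binding domain — blocked (Principle B).
— the officers: possessor inside the subject DP of the clause headed by 'assumed'; does not c-command the pronoun — Principle B does not apply; allowed.
— the officers' relatives: subject of the clause headed by 'assumed'; c-commands the pronoun but lies outside its binding domain — allowed.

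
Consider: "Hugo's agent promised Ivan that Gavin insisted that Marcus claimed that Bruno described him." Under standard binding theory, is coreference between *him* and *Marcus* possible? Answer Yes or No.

*Marcus* is an R-expression; Principle C requires it to be free (not bound by any c-commanding expression).
— him: object of the clause headed by 'described'; the pronoun does not c-command the R-expression — coreference allowed.

Yes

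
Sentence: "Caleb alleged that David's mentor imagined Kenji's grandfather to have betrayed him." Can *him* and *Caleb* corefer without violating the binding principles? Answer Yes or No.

*Caleb* is an R-expression; Principle C requires it to be free (not bound by any c-commanding expression).
— him: object of the clause headed by 'betrayed'; the pronoun does not c-command the R-expression — coreference allowed.

Yes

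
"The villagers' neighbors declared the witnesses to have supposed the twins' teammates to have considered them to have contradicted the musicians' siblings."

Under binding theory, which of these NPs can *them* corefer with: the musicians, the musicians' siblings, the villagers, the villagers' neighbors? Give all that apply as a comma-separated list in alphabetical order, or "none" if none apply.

*them* is a pronoun; Principle B requires it to be free in its binding domain — the clause headed by 'considered'.
— the musicians: possessor inside the object DP of the clause headed by 'contradicted'; is c-commanded by the pronoun; coreference would bind this R-expression — blocked (Principle C).
— the musicians' siblings: object of the clause headed by 'contradicted'; is c-commanded by the pronoun; coreference would bind this R-expression — blocked (Principle C).
— the villagers: possessor inside the subject DP of the matrix clause; does not c-command the pronoun — Principle B does not apply; allowed.
— the villagers' neighbors: subject of the matrix clause; c-commands the pronoun but lies outside its binding domain — allowed.

the villagers, the villagers' neighbors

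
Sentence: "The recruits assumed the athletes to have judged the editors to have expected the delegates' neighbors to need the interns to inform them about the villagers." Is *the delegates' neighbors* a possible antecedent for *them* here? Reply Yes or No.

*them* is a pronoun; Principle B requires it to be free in its binding domain — the clause headed by 'inform'.
— the delegates' neighbors: subject of the clause headed by 'need'; c-commands the pronoun but lies outside its binding domain — allowed.

Yes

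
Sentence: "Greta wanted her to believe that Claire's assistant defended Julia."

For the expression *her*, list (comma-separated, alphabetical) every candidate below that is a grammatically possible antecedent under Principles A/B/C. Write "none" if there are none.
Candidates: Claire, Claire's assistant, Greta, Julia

*her* is a pronoun; Principle B requires it to be free in its binding domain — the matrix clause.
— Claire: possessor inside the subject DP of the clause headed by 'defended'; is c-commanded by the pronoun; coreference would bind this R-expression — blocked (Principle C).
— Claire's assistant: subject of the clause headed by 'defended'; is c-commanded by the pronoun; coreference would bind this R-expression — blocked (Principle C).
— Greta: subject of the matrix clause; c-commands the pronoun within its binding domain — blocked (Principle B).
— Julia: object of the clause headed by 'defended'; is c-commanded by the pronoun; coreference would bind this R-expression — blocked (Principle C).

none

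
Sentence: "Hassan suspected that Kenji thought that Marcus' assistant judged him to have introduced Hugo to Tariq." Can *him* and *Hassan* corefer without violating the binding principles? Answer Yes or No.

Yes

*Hassan* is an R-expression; Principle C requires it to be free (not bound by any c-commanding expression).
— him: subject of the clause headed by 'introduced'; the pronoun does not c-command the R-expression — coreference allowed.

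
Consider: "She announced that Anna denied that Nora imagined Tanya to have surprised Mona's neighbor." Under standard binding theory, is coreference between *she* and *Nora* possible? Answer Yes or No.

*Nora* is an R-expression; Principle C requires it to be free (not bound by any c-commanding expression).
— she: subject of the matrix clause; the pronoun c-commands the R-expression — coreference blocked (Principle C).

No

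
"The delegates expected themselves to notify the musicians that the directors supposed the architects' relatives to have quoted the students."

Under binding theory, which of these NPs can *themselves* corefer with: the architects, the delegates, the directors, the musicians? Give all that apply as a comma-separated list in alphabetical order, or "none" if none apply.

*themselves* is a reflexive; Principle A requires it to be bound within its binding domain — the matrix clause.
— the architects: possessor inside the subject DP of the clause headed by 'quoted'; does not c-command the reflexive — cannot bind it (Principle A).
— the delegates: subject of the matrix clause; c-commands the reflexive within its binding domain — allowed (Principle A).
— the directors: subject of the clause headed by 'supposed'; does not c-command the reflexive — cannot bind it (Principle A).
— the musicians: object of the clause headed by 'notify'; does not c-command the reflexive — cannot bind it (Principle A).

the delegates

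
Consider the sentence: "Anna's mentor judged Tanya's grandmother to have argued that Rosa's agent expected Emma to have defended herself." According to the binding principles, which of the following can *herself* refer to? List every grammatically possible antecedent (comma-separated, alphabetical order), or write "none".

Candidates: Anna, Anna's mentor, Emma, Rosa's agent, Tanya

*herself* is a reflexive; Principle A requires it to be bound within its binding domain — the clause headed by 'defended'.
— Anna: possessor inside the subject DP of the matrix clause; does not c-command the reflexive — cannot bind it (Principle A).
— Anna's mentor: subject of the matrix clause; c-commands the reflexive but lies outside its binding domain — cannot bind it (Principle A).
— Emma: subject of the clause headed by 'defended'; c-commands the reflexive within its binding domain — allowed (Principle A).
— Rosa's agent: subject of the clause headed by 'expected'; c-commands the reflexive but lies outside its binding domain — cannot bind it (Principle A).
— Tanya: possessor inside the subject DP of the clause headed by 'argued'; does not c-command the reflexive — cannot bind it (Principle A).

Emma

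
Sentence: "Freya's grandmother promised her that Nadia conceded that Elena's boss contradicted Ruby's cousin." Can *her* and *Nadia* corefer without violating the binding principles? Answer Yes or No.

No

*Nadia* is an R-expression; Principle C requires it to be free (not bound by any c-commanding expression).
— her: object of the matrix clause; the pronoun c-commands the R-expression — coreference blocked (Principle C).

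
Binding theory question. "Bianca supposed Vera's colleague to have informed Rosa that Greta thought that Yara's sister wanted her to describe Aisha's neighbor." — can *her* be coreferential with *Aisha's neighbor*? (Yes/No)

*her* is a pronoun; Principle B requires it to be free in its binding domain — the clause headed by 'wanted'.
— Aisha's neighbor: object of the clause headed by 'describe'; is c-commanded by the pronoun; coreference would bind this R-expression — blocked (Principle C).

No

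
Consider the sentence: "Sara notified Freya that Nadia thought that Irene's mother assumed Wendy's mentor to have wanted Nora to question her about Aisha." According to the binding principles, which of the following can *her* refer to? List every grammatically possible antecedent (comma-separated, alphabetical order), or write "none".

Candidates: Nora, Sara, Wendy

Sara, Wendy

*her* is a pronoun; Principle B requires it to be free in its binding domain — the clause headed by 'question'.
— Nora: subject of the clause headed by 'question'; c-commands the pronoun within its binding domain — blocked (Principle B).
— Sara: subject of the matrix clause; c-commands the pronoun but lies outside its binding domain — allowed.
— Wendy: possessor inside the subject DP of the clause headed by 'wanted'; does not c-command the pronoun — Principle B does not apply; allowed.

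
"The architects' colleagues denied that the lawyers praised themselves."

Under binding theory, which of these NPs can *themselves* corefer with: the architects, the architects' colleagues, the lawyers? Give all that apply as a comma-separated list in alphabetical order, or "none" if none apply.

*themselves* is a reflexive; Principle A requires it to be bound within its binding domain — the clause headed by 'praised'.
— the architects: possessor inside the subject DP of the matrix clause; does not c-command the reflexive — cannot bind it (Principle A).
— the architects' colleagues: subject of the matrix clause; c-commands the reflexive but lies outside its binding domain — cannot bind it (Principle A).
— the lawyers: subject of the clause headed by 'praised'; c-commands the reflexive within its binding domain — allowed (Principle A).

the lawyers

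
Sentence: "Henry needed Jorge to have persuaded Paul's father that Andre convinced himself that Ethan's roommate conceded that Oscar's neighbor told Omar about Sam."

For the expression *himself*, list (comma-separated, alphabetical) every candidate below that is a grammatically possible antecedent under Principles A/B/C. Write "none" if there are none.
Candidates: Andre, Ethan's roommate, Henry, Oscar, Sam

*himself* is a reflexive; Principle A requires it to be bound within its binding domain — the clause headed by 'convinced'.
— Andre: subject of the clause headed by 'convinced'; c-commands the reflexive within its binding domain — allowed (Principle A).
— Ethan's roommate: subject of the clause headed by 'conceded'; does not c-command the reflexive — cannot bind it (Principle A).
— Henry: subject of the matrix clause; c-commands the reflexive but lies outside its binding domain — cannot bind it (Principle A).
— Oscar: possessor inside the subject DP of the clause headed by 'told'; does not c-command the reflexive — cannot bind it (Principle A).
— Sam: second object of the clause headed by 'told'; does not c-command the reflexive — cannot bind it (Principle A).

Andre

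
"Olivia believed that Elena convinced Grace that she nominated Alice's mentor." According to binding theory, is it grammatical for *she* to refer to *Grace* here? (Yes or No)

Yes

*Grace* is an R-expression; Principle C requires it to be free (not bound by any c-commanding expression).
— she: subject of the clause headed by 'nominated'; the pronoun does not c-command the R-expression — coreference allowed.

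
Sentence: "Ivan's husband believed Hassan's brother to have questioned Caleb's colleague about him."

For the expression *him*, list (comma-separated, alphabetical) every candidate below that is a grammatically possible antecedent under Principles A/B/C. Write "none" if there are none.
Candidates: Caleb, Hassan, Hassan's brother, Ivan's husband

*him* is a pronoun; Principle B requires it to be free in its binding domain — the clause headed by 'questioned'.
— Caleb: possessor inside the object DP of the clause headed by 'questioned'; does not c-command the pronoun — Principle B does not apply; allowed.
— Hassan: possessor inside the subject DP of the clause headed by 'questioned'; does not c-command the pronoun — Principle B does not apply; allowed.
— Hassan's brother: subject of the clause headed by 'questioned'; c-commands the pronoun within its binding domain — blocked (Principle B).
— Ivan's husband: subject of the matrix clause; c-commands the pronoun but lies outside its binding domain — allowed.

Caleb, Hassan, Ivan's husband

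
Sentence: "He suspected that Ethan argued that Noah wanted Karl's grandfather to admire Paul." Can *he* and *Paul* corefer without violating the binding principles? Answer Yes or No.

No

*Paul* is an R-expression; Principle C requires it to be free (not bound by any c-commanding expression).
— he: subject of the matrix clause; the pronoun c-commands the R-expression — coreference blocked (Principle C).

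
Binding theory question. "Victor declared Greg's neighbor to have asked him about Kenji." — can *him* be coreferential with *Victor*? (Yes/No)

*him* is a pronoun; Principle B requires it to be free in its binding domain — the clause headed by 'asked'.
— Victor: subject of the matrix clause; c-commands the pronoun but lies outside its binding domain — allowed.

Yes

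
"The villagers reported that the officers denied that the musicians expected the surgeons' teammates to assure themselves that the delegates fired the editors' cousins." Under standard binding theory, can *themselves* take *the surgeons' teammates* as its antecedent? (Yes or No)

Yes

*themselves* is a reflexive; Principle A requires it to be bound within its binding domain — the clause headed by 'assure'.
— the surgeons' teammates: subject of the clause headed by 'assure'; c-commands the reflexive within its binding domain — allowed (Principle A).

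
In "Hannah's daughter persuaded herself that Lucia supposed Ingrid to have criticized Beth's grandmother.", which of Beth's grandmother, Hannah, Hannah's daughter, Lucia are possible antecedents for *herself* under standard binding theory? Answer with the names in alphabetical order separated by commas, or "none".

*herself* is a reflexive; Principle A requires it to be bound within its binding domain — the matrix clause.
— Beth's grandmother: object of the clause headed by 'criticized'; does not c-command the reflexive — cannot bind it (Principle A).
— Hannah: possessor inside the subject DP of the matrix clause; does not c-command the reflexive — cannot bind it (Principle A).
— Hannah's daughter: subject of the matrix clause; c-commands the reflexive within its binding domain — allowed (Principle A).
— Lucia: subject of the clause headed by 'supposed'; does not c-command the reflexive — cannot bind it (Principle A).

Hannah's daughter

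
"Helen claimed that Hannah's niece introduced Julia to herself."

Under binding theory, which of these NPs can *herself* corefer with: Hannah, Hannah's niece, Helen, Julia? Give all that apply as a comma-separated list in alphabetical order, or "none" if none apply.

*herself* is a reflexive; Principle A requires it to be bound within its binding domain — the clause headed by 'introduced'.
— Hannah: possessor inside the subject DP of the clause headed by 'introduced'; does not c-command the reflexive — cannot bind it (Principle A).
— Hannah's niece: subject of the clause headed by 'introduced'; c-commands the reflexive within its binding domain — allowed (Principle A).
— Helen: subject of the matrix clause; c-commands the reflexive but lies outside its binding domain — cannot bind it (Principle A).
— Julia: object of the clause headed by 'introduced'; c-commands the reflexive within its binding domain — allowed (Principle A).

Hannah's niece, Julia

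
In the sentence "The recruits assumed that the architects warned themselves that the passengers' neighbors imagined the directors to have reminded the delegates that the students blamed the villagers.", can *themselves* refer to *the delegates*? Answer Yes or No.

*themselves* is a reflexive; Principle A requires it to be bound within its binding domain — the clause headed by 'warned'.
— the delegates: object of the clause headed by 'reminded'; does not c-command the reflexive — cannot bind it (Principle A).

No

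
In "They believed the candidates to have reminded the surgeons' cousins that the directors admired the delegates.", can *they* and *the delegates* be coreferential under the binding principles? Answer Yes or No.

*the delegates* is an R-expression; Principle C requires it to be free (not bound by any c-commanding expression).
— they: subject of the matrix clause; the pronoun c-commands the R-expression — coreference blocked (Principle C).

No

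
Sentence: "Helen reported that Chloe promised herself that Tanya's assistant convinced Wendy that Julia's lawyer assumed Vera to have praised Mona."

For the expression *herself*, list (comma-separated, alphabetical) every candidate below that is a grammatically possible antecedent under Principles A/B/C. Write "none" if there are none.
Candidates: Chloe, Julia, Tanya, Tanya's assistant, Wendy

*herself* is a reflexive; Principle A requires it to be bound within its binding domain — the clause headed by 'promised'.
— Chloe: subject of the clause headed by 'promised'; c-commands the reflexive within its binding domain — allowed (Principle A).
— Julia: possessor inside the subject DP of the clause headed by 'assumed'; does not c-command the reflexive — cannot bind it (Principle A).
— Tanya: possessor inside the subject DP of the clause headed by 'convinced'; does not c-command the reflexive — cannot bind it (Principle A).
— Tanya's assistant: subject of the clause headed by 'convinced'; does not c-command the reflexive — cannot bind it (Principle A).
— Wendy: object of the clause headed by 'convinced'; does not c-command the reflexive — cannot bind it (Principle A).

Chloe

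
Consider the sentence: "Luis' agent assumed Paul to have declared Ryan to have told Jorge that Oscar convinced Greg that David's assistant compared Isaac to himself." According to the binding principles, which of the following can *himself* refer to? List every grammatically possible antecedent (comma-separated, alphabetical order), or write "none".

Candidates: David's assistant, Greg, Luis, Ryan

*himself* is a reflexive; Principle A requires it to be bound within its binding domain — the clause headed by 'compared'.
— David's assistant: subject of the clause headed by 'compared'; c-commands the reflexive within its binding domain — allowed (Principle A).
— Greg: object of the clause headed by 'convinced'; c-commands the reflexive but lies outside its binding domain — cannot bind it (Principle A).
— Luis: possessor inside the subject DP of the matrix clause; does not c-command the reflexive — cannot bind it (Principle A).
— Ryan: subject of the clause headed by 'told'; c-commands the reflexive but lies outside its binding domain — cannot bind it (Principle A).

David's assistant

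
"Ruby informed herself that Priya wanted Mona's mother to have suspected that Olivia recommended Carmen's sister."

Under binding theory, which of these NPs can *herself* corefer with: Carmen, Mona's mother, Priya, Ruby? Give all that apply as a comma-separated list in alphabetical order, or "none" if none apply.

*herself* is a reflexive; Principle A requires it to be bound within its binding domain — the matrix clause.
— Carmen: possessor inside the object DP of the clause headed by 'recommended'; does not c-command the reflexive — cannot bind it (Principle A).
— Mona's mother: subject of the clause headed by 'suspected'; does not c-command the reflexive — cannot bind it (Principle A).
— Priya: subject of the clause headed by 'wanted'; does not c-command the reflexive — cannot bind it (Principle A).
— Ruby: subject of the matrix clause; c-commands the reflexive within its binding domain — allowed (Principle A).

Ruby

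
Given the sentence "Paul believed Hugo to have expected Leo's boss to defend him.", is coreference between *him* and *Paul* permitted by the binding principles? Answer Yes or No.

Yes

*him* is a pronoun; Principle B requires it to be free in its binding domain — the clause headed by 'defend'.
— Paul: subject of the matrix clause; c-commands the pronoun but lies outside its binding domain — allowed.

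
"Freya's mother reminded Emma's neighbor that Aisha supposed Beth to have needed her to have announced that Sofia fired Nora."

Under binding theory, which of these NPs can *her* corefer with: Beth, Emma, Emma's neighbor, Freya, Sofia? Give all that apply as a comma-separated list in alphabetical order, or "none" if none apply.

Emma, Emma's neighbor, Freya

*her* is a pronoun; Principle B requires it to be free in its binding domain — the clause headed by 'needed'.
— Beth: subject of the clause headed by 'needed'; c-commands the pronoun within its binding domain — blocked (Principle B).
— Emma: possessor inside the object DP of the matrix clause; does not c-command the pronoun — Principle B does not apply; allowed.
— Emma's neighbor: object of the matrix clause; c-commands the pronoun but lies outside its binding domain — allowed.
— Freya: possessor inside the subject DP of the matrix clause; does not c-command the pronoun — Principle B does not apply; allowed.
— Sofia: subject of the clause headed by 'fired'; is c-commanded by the pronoun; coreference would bind this R-expression — blocked (Principle C).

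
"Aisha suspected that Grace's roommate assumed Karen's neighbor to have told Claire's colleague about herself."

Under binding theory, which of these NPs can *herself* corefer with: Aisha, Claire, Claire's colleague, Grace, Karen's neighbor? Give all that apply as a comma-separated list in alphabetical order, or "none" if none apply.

*herself* is a reflexive; Principle A requires it to be bound within its binding domain — the clause headed by 'told'.
— Aisha: subject of the matrix clause; c-commands the reflexive but lies outside its binding domain — cannot bind it (Principle A).
— Claire: possessor inside the object DP of the clause headed by 'told'; does not c-command the reflexive — cannot bind it (Principle A).
— Claire's colleague: object of the clause headed by 'told'; c-commands the reflexive within its binding domain — allowed (Principle A).
— Grace: possessor inside the subject DP of the clause headed by 'assumed'; does not c-command the reflexive — cannot bind it (Principle A).
— Karen's neighbor: subject of the clause headed by 'told'; c-commands the reflexive within its binding domain — allowed (Principle A).

Claire's colleague, Karen's neighbor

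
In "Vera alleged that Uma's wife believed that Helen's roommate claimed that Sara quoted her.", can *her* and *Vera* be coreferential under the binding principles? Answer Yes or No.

Yes

*Vera* is an R-expression; Principle C requires it to be free (not bound by any c-commanding expression).
— her: object of the clause headed by 'quoted'; the pronoun does not c-command the R-expression — coreference allowed.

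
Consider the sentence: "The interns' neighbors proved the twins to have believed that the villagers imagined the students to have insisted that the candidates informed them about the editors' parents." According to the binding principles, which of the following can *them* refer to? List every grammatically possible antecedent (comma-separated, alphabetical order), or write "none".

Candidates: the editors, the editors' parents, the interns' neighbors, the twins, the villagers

*them* is a pronoun; Principle B requires it to be free in its binding domain — the clause headed by 'informed'.
— the editors: possessor inside the second object DP of the clause headed by 'informed'; is c-commanded by the pronoun; coreference would bind this R-expression — blocked (Principle C).
— the editors' parents: second object of the clause headed by 'informed'; is c-commanded by the pronoun; coreference would bind this R-expression — blocked (Principle C).
— the interns' neighbors: subject of the matrix clause; c-commands the pronoun but lies outside its binding domain — allowed.
— the twins: subject of the clause headed by 'believed'; c-commands the pronoun but lies outside its binding domain — allowed.
— the villagers: subject of the clause headed by 'imagined'; c-commands the pronoun but lies outside its binding domain — allowed.

the interns' neighbors, the twins, the villagers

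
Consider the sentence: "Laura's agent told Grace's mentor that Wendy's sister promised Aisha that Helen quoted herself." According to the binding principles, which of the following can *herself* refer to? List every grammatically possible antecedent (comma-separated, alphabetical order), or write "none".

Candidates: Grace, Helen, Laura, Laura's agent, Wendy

Helen

*herself* is a reflexive; Principle A requires it to be bound within its binding domain — the clause headed by 'quoted'.
— Grace: possessor inside the object DP of the matrix clause; does not c-command the reflexive — cannot bind it (Principle A).
— Helen: subject of the clause headed by 'quoted'; c-commands the reflexive within its binding domain — allowed (Principle A).
— Laura: possessor inside the subject DP of the matrix clause; does not c-command the reflexive — cannot bind it (Principle A).
— Laura's agent: subject of the matrix clause; c-commands the reflexive but lies outside its binding domain — cannot bind it (Principle A).
— Wendy: possessor inside the subject DP of the clause headed by 'promised'; does not c-command the reflexive — cannot bind it (Principle A).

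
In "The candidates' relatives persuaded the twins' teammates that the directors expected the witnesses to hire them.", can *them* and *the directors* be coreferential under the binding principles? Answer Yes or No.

*the directors* is an R-expression; Principle C requires it to be free (not bound by any c-commanding expression).
— them: object of the clause headed by 'hire'; the pronoun does not c-command the R-expression — coreference allowed.

Yes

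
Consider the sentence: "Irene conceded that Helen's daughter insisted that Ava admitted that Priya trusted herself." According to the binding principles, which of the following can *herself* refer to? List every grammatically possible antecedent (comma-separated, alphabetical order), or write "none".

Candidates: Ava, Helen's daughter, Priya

*herself* is a reflexive; Principle A requires it to be bound within its binding domain — the clause headed by 'trusted'.
— Ava: subject of the clause headed by 'admitted'; c-commands the reflexive but lies outside its binding domain — cannot bind it (Principle A).
— Helen's daughter: subject of the clause headed by 'insisted'; c-commands the reflexive but lies outside its binding domain — cannot bind it (Principle A).
— Priya: subject of the clause headed by 'trusted'; c-commands the reflexive within its binding domain — allowed (Principle A).

Priya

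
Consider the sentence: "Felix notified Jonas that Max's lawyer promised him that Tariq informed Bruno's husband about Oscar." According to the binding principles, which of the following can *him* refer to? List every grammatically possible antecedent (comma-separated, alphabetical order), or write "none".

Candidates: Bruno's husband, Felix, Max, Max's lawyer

Felix, Max

*him* is a pronoun; Principle B requires it to be free in its binding domain — the clause headed by 'promised'.
— Bruno's husband: object of the clause headed by 'informed'; is c-commanded by the pronoun; coreference would bind this R-expression — blocked (Principle C).
— Felix: subject of the matrix clause; c-commands the pronoun but lies outside its binding domain — allowed.
— Max: possessor inside the subject DP of the clause headed by 'promised'; does not c-command the pronoun — Principle B does not apply; allowed.
— Max's lawyer: subject of the clause headed by 'promised'; c-commands the pronoun within its binding domain — blocked (Principle B).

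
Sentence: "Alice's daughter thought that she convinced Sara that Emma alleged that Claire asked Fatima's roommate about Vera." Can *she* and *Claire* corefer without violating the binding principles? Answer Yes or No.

*Claire* is an R-expression; Principle C requires it to be free (not bound by any c-commanding expression).
— she: subject of the clause headed by 'convinced'; the pronoun c-commands the R-expression — coreference blocked (Principle C).

No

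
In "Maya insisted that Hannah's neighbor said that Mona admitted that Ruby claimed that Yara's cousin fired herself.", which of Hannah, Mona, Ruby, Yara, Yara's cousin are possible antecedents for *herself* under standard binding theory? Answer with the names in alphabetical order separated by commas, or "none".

*herself* is a reflexive; Principle A requires it to be bound within its binding domain — the clause headed by 'fired'.
— Hannah: possessor inside the subject DP of the clause headed by 'said'; does not c-command the reflexive — cannot bind it (Principle A).
— Mona: subject of the clause headed by 'admitted'; c-commands the reflexive but lies outside its binding domain — cannot bind it (Principle A).
— Ruby: subject of the clause headed by 'claimed'; c-commands the reflexive but lies outside its binding domain — cannot bind it (Principle A).
— Yara: possessor inside the subject DP of the clause headed by 'fired'; does not c-command the reflexive — cannot bind it (Principle A).
— Yara's cousin: subject of the clause headed by 'fired'; c-commands the reflexive within its binding domain — allowed (Principle A).

Yara's cousin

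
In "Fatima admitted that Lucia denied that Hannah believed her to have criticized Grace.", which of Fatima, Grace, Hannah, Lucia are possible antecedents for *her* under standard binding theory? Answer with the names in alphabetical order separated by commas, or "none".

*her* is a pronoun; Principle B requires it to be free in its binding domain — the clause headed by 'believed'.
— Fatima: subject of the matrix clause; c-commands the pronoun but lies outside its binding domain — allowed.
— Grace: object of the clause headed by 'criticized'; is c-commanded by the pronoun; coreference would bind this R-expression — blocked (Principle C).
— Hannah: subject of the clause headed by 'believed'; c-commands the pronoun within its binding domain — blocked (Principle B).
— Lucia: subject of the clause headed by 'denied'; c-commands the pronoun but lies outside its binding domain — allowed.

Fatima, Lucia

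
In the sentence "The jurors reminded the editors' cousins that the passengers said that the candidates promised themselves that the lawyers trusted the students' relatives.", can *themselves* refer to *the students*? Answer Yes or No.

*themselves* is a reflexive; Principle A requires it to be bound within its binding domain — the clause headed by 'promised'.
— the students: possessor inside the object DP of the clause headed by 'trusted'; does not c-command the reflexive — cannot bind it (Principle A).

No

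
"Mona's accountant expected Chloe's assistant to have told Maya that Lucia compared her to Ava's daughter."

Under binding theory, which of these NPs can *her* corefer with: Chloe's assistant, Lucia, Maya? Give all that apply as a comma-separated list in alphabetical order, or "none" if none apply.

*her* is a pronoun; Principle B requires it to be free in its binding domain — the clause headed by 'compared'.
— Chloe's assistant: subject of the clause headed by 'told'; c-commands the pronoun but lies outside its binding domain — allowed.
— Lucia: subject of the clause headed by 'compared'; c-commands the pronoun within its binding domain — blocked (Principle B).
— Maya: object of the clause headed by 'told'; c-commands the pronoun but lies outside its binding domain — allowed.

Chloe's assistant, Maya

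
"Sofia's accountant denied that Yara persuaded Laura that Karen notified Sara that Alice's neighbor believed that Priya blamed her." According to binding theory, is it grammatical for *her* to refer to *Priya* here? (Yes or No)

*Priya* is an R-expression; Principle C requires it to be free (not bound by any c-commanding expression).
— her: object of the clause headed by 'blamed'; the R-expression locally c-commands the pronoun — coreference blocked (Principle B on the pronoun).

No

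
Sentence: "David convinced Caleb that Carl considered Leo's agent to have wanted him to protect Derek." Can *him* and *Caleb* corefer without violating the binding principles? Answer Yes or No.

*Caleb* is an R-expression; Principle C requires it to be free (not bound by any c-commanding expression).
— him: subject of the clause headed by 'protect'; the pronoun does not c-command the R-expression — coreference allowed.

Yes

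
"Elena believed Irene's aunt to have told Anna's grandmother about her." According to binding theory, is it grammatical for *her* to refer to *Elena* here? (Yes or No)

Yes

*Elena* is an R-expression; Principle C requires it to be free (not bound by any c-commanding expression).
— her: second object of the clause headed by 'told'; the pronoun does not c-command the R-expression — coreference allowed.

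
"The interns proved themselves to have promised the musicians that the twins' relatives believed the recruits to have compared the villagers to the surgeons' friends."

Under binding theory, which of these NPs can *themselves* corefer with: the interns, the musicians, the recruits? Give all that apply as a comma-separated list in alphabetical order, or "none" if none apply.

*themselves* is a reflexive; Principle A requires it to be bound within its binding domain — the matrix clause.
— the interns: subject of the matrix clause; c-commands the reflexive within its binding domain — allowed (Principle A).
— the musicians: object of the clause headed by 'promised'; does not c-command the reflexive — cannot bind it (Principle A).
— the recruits: subject of the clause headed by 'compared'; does not c-command the reflexive — cannot bind it (Principle A).

the interns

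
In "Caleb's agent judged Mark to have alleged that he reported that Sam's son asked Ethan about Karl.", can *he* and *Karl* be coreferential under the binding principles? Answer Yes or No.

*Karl* is an R-expression; Principle C requires it to be free (not bound by any c-commanding expression).
— he: subject of the clause headed by 'reported'; the pronoun c-commands the R-expression — coreference blocked (Principle C).

No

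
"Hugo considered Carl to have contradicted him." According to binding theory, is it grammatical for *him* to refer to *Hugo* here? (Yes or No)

Yes

*Hugo* is an R-expression; Principle C requires it to be free (not bound by any c-commanding expression).
— him: object of the clause headed by 'contradicted'; the pronoun does not c-command the R-expression — coreference allowed.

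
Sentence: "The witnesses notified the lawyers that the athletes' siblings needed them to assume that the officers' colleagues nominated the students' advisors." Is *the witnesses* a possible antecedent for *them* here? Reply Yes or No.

*them* is a pronoun; Principle B requires it to be free in its binding domain — the clause headed by 'needed'.
— the witnesses: subject of the matrix clause; c-commands the pronoun but lies outside its binding domain — allowed.

Yes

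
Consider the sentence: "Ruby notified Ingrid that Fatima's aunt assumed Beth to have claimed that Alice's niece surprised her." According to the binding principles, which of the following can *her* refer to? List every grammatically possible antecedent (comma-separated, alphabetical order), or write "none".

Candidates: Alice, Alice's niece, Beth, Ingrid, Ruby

*her* is a pronoun; Principle B requires it to be free in its binding domain — the clause headed by 'surprised'.
— Alice: possessor inside the subject DP of the clause headed by 'surprised'; does not c-command the pronoun — Principle B does not apply; allowed.
— Alice's niece: subject of the clause headed by 'surprised'; c-commands the pronoun within its binding domain — blocked (Principle B).
— Beth: subject of the clause headed by 'claimed'; c-commands the pronoun but lies outside its binding domain — allowed.
— Ingrid: object of the matrix clause; c-commands the pronoun but lies outside its binding domain — allowed.
— Ruby: subject of the matrix clause; c-commands the pronoun but lies outside its binding domain — allowed.

Alice, Beth, Ingrid, Ruby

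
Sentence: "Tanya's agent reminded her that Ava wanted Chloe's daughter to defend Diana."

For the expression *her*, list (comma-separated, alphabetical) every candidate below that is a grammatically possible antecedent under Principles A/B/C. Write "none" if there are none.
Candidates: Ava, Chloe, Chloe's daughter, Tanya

Tanya

*her* is a pronoun; Principle B requires it to be free in its binding domain — the matrix clause.
— Ava: subject of the clause headed by 'wanted'; is c-commanded by the pronoun; coreference would bind this R-expression — blocked (Principle C).
— Chloe: possessor inside the subject DP of the clause headed by 'defend'; is c-commanded by the pronoun; coreference would bind this R-expression — blocked (Principle C).
— Chloe's daughter: subject of the clause headed by 'defend'; is c-commanded by the pronoun; coreference would bind this R-expression — blocked (Principle C).
— Tanya: possessor inside the subject DP of the matrix clause; does not c-command the pronoun — Principle B does not apply; allowed.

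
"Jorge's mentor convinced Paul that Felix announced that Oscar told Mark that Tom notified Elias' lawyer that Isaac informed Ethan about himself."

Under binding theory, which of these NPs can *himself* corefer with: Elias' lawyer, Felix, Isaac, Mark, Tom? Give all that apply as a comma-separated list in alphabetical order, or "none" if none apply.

Isaac

*himself* is a reflexive; Principle A requires it to be bound within its binding domain — the clause headed by 'informed'.
— Elias' lawyer: object of the clause headed by 'notified'; c-commands the reflexive but lies outside its binding domain — cannot bind it (Principle A).
— Felix: subject of the clause headed by 'announced'; c-commands the reflexive but lies outside its binding domain — cannot bind it (Principle A).
— Isaac: subject of the clause headed by 'informed'; c-commands the reflexive within its binding domain — allowed (Principle A).
— Mark: object of the clause headed by 'told'; c-commands the reflexive but lies outside its binding domain — cannot bind it (Principle A).
— Tom: subject of the clause headed by 'notified'; c-commands the reflexive but lies outside its binding domain — cannot bind it (Principle A).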